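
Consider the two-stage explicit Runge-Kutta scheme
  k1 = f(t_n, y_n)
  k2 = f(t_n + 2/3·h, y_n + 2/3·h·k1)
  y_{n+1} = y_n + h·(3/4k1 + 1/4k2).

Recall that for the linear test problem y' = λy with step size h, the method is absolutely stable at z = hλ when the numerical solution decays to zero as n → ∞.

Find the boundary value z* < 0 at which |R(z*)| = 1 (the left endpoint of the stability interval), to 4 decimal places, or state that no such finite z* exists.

left endpoint -6.0000.

On y'=λy, z=hλ:
  k1=λy_n ⇒ h·k1=z·y_n;  k2=λ(1+2/3z)y_n ⇒ h·k2=z(1+2/3z)y_n
  y_{n+1}/y_n = 1 + 3/4z + 1/4z(1+2/3z) = 1 + z + 1/6z²
  ⇒ R(z) = 1 + z + 1/6z².

Need |R(x)|<1, x<0.
x=-1.17: |R|=0.0582
R=1: x+1/6x²=0 ⇒ x=−6=-6.0000; min R=1−1/(4·1/6)=-0.5000>−1
Confirm numerically:
  x=-5.833: |R|=0.83765 <1
  x=-5.710: |R|=0.72402 <1
  x=-3.109: |R|=0.49802 <1
  x=-6.283: |R|=1.29635 >1
  x=-6.216: |R|=1.22378 >1
Stable set (-6.0000, 0).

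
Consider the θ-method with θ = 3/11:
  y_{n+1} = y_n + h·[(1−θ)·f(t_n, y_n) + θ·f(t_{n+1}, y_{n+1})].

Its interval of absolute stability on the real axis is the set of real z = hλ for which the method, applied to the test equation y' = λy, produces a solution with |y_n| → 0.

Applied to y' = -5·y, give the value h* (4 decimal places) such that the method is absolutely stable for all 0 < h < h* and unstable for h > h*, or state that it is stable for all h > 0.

(-4.4000,0); λ=-5 ⇒ h* = (22/5)/5 = 0.8800.

Test eqn y'=λy, z=hλ:
  y_{n+1} = y_n + z·[8/11·y_n + 3/11·y_{n+1}] ⇒ (1 − 3/11z)y_{n+1} = (1 + 8/11z)y_n
  R(z) = (1 + 8/11z)/(1 − 3/11z).

Solve |R(x)|<1 on ℝ⁻.
x=-0.38: |R|=0.6557
R=−1: 1+8/11x = −1+3/11x ⇒ -5/11x=2 ⇒ x=2/(-5/11)=-4.4000
Confirm numerically:
  x=-4.269: |R|=0.97249 <1
  x=-2.872: |R|=0.61052 <1
  x=-2.845: |R|=0.60200 <1
  x=-1.814: |R|=0.21360 <1
  x=-4.873: |R|=1.09231 >1
  x=-4.792: |R|=1.07724 >1
Interval (-4.4000, 0).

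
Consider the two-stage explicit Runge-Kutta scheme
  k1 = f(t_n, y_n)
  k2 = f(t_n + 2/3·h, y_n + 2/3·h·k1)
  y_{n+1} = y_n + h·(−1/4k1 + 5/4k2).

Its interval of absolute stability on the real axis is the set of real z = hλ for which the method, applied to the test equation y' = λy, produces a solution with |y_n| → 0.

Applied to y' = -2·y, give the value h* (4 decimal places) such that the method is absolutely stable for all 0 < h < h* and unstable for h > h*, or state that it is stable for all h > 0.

(-1.2000,0); λ=-2 ⇒ h* = (6/5)/2 = 0.6000.

Set f=λy, z=hλ:
  k1=λy_n ⇒ h·k1=z·y_n;  k2=λ(1+2/3z)y_n ⇒ h·k2=z(1+2/3z)y_n
  y_{n+1}/y_n = 1 − 1/4z + 5/4z(1+2/3z) = 1 + z + 5/6z²
  R(z) = 1 + z + 5/6z².

Boundary: |R(x)|=1, x<0.
x=-0.7: |R|=0.7083
R=1: x+5/6x²=0 ⇒ x=−6/5=-1.2000; min R=1−1/(4·5/6)=0.7000>−1
Confirm numerically:
  x=-1.174: |R|=0.97456 <1
  x=-0.965: |R|=0.81102 <1
  x=-0.907: |R|=0.77854 <1
  x=-0.896: |R|=0.77301 <1
  x=-1.721: |R|=1.74720 >1
  x=-1.664: |R|=1.64341 >1
  x=-1.608: |R|=1.54672 >1
Interval (-1.2000, 0).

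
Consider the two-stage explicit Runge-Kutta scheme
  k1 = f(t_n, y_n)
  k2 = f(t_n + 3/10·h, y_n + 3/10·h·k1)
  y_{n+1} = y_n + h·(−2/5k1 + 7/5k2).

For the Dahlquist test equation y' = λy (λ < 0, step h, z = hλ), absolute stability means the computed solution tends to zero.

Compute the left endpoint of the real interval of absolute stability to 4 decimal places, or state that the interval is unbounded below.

z* = -2.3810.

With y'=λy (z=hλ):
  k1=λy_n ⇒ h·k1=z·y_n;  k2=λ(1+3/10z)y_n ⇒ h·k2=z(1+3/10z)y_n
  y_{n+1}/y_n = 1 − 2/5z + 7/5z(1+3/10z) = 1 + z + 21/50z²
  ⇒ R(z) = 1 + z + 21/50z².

Boundary: |R(x)|=1, x<0.
x=-0.45: |R|=0.6351
R=1: x+21/50x²=0 ⇒ x=−50/21=-2.3810; min R=1−1/(4·21/50)=0.4048>−1
Confirm numerically:
  x=-1.945: |R|=0.64387 <1
  x=-1.764: |R|=0.54291 <1
  x=-1.078: |R|=0.41008 <1
  x=-1.015: |R|=0.41769 <1
  x=-2.951: |R|=1.70653 >1
  x=-2.802: |R|=1.49551 >1
  x=-2.675: |R|=1.33036 >1
So |R|<1 on (-2.3810, 0).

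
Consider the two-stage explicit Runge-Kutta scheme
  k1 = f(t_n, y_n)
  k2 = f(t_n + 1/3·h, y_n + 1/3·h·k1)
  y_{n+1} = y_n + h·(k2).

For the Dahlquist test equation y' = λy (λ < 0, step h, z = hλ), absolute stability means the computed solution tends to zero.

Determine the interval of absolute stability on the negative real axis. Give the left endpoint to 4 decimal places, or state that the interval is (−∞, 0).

z∈(-3.0000,0).

Set f=λy, z=hλ:
  k1=λy_n ⇒ h·k1=z·y_n;  k2=λ(1+1/3z)y_n ⇒ h·k2=z(1+1/3z)y_n
  y_{n+1}/y_n = 1 + z(1+1/3z) = 1 + z + 1/3z²
  Hence R(z) = 1 + z + 1/3z².

Need |R(x)|<1, x<0.
x=-0.9: |R|=0.3700
R=1: x+1/3x²=0 ⇒ x=−3=-3.0000; min R=1−1/(4·1/3)=0.2500>−1
Confirm numerically:
  x=-2.817: |R|=0.82816 <1
  x=-2.243: |R|=0.43402 <1
  x=-2.139: |R|=0.38611 <1
  x=-1.224: |R|=0.27539 <1
  x=-3.471: |R|=1.54495 >1
  x=-3.364: |R|=1.40817 >1
Stable set (-3.0000, 0).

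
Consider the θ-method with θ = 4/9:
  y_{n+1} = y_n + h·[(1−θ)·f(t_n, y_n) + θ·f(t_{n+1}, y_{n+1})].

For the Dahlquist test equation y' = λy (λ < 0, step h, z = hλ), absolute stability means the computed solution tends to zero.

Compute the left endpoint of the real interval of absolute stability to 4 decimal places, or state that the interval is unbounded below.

z* = -18.0000.

Test eqn y'=λy, z=hλ:
  y_{n+1} = y_n + z·[5/9·y_n + 4/9·y_{n+1}] ⇒ (1 − 4/9z)y_{n+1} = (1 + 5/9z)y_n
  so R(z) = (1 + 5/9z)/(1 − 4/9z).

Solve |R(x)|<1 on ℝ⁻.
x=-1.78: |R|=0.0062
R=−1: 1+5/9x = −1+4/9x ⇒ -1/9x=2 ⇒ x=2/(-1/9)=-18.0000
Confirm numerically:
  x=-16.674: |R|=0.98248 <1
  x=-15.931: |R|=0.97155 <1
  x=-11.044: |R|=0.86919 <1
  x=-18.559: |R|=1.00672 >1
  x=-18.484: |R|=1.00584 >1
Stable set (-18.0000, 0).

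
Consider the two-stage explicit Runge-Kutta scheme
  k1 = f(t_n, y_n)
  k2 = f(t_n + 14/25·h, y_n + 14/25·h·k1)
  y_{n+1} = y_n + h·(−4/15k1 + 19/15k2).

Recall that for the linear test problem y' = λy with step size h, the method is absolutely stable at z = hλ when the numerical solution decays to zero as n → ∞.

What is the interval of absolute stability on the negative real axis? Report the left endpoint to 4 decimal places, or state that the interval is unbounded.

(-1.4098, 0).

With y'=λy (z=hλ):
  k1=λy_n ⇒ h·k1=z·y_n;  k2=λ(1+14/25z)y_n ⇒ h·k2=z(1+14/25z)y_n
  y_{n+1}/y_n = 1 − 4/15z + 19/15z(1+14/25z) = 1 + z + 266/375z²
  so R(z) = 1 + z + 266/375z².

Solve |R(x)|<1 on ℝ⁻.
x=-1.59: |R|=1.2033
R=1: x+266/375x²=0 ⇒ x=−375/266=-1.4098; min R=1−1/(4·266/375)=0.6476>−1
Confirm numerically:
  x=-1.144: |R|=0.78433 <1
  x=-0.823: |R|=0.65745 <1
  x=-0.625: |R|=0.65208 <1
  x=-0.570: |R|=0.66046 <1
  x=-1.818: |R|=1.52643 >1
  x=-1.719: |R|=1.37705 >1
  x=-1.707: |R|=1.35989 >1
Stable set (-1.4098, 0).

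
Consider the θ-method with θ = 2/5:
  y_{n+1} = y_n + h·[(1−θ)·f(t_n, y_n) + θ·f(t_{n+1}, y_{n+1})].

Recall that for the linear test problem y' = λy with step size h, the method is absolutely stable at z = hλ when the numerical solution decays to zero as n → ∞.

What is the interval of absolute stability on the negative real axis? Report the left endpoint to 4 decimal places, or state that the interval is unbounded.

Test eqn y'=λy, z=hλ:
  y_{n+1} = y_n + z·[3/5·y_n + 2/5·y_{n+1}] ⇒ (1 − 2/5z)y_{n+1} = (1 + 3/5z)y_n
  Hence R(z) = (1 + 3/5z)/(1 − 2/5z).

Solve |R(x)|<1 on ℝ⁻.
x=-1.48: |R|=0.0704
R=−1: 1+3/5x = −1+2/5x ⇒ -1/5x=2 ⇒ x=2/(-1/5)=-10.0000
Confirm numerically:
  x=-7.401: |R|=0.86875 <1
  x=-6.038: |R|=0.76798 <1
  x=-4.840: |R|=0.64850 <1
  x=-10.373: |R|=1.01449 >1
  x=-10.356: |R|=1.01385 >1
  x=-10.230: |R|=1.00903 >1
So |R|<1 on (-10.0000, 0).

z∈(-10.0000,0).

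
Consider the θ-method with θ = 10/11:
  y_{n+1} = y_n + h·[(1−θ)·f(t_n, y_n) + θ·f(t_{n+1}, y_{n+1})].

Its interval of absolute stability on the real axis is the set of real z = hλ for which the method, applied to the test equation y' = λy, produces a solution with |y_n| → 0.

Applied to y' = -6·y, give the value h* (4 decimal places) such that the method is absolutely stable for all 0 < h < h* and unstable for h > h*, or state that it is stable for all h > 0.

(−∞, 0) — no finite endpoint. Any h>0 works for λ=-6.

Test eqn y'=λy, z=hλ:
  y_{n+1} = y_n + z·[1/11·y_n + 10/11·y_{n+1}] ⇒ (1 − 10/11z)y_{n+1} = (1 + 1/11z)y_n
  ⇒ R(z) = (1 + 1/11z)/(1 − 10/11z).

Find x<0 with |R(x)|<1.
x=-1.72: |R|=0.3291
x=-2: |R|=0.2903
x=-10: |R|=0.0090
x=-100: |R|=0.0880
θ=10/11≥1/2 ⇒ |1+1/11x|<|1−10/11x| ∀x<0 ⇒ stable on all of ℝ⁻.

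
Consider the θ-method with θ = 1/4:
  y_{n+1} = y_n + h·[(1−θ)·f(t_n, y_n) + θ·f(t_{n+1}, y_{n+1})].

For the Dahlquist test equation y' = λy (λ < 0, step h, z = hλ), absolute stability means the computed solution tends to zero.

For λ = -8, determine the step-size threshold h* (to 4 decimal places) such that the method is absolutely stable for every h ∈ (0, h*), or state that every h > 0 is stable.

(-4.0000,0); λ=-8 ⇒ h* = (4)/8 = 0.5000.

With y'=λy (z=hλ):
  y_{n+1} = y_n + z·[3/4·y_n + 1/4·y_{n+1}] ⇒ (1 − 1/4z)y_{n+1} = (1 + 3/4z)y_n
  ⇒ R(z) = (1 + 3/4z)/(1 − 1/4z).

Boundary: |R(x)|=1, x<0.
x=-1.19: |R|=0.0829
R=−1: 1+3/4x = −1+1/4x ⇒ -1/2x=2 ⇒ x=2/(-1/2)=-4.0000
Confirm numerically:
  x=-3.293: |R|=0.80612 <1
  x=-2.781: |R|=0.64047 <1
  x=-2.400: |R|=0.50000 <1
  x=-2.093: |R|=0.37404 <1
  x=-4.349: |R|=1.08360 >1
  x=-4.262: |R|=1.06342 >1
  x=-4.170: |R|=1.04162 >1
Interval (-4.0000, 0).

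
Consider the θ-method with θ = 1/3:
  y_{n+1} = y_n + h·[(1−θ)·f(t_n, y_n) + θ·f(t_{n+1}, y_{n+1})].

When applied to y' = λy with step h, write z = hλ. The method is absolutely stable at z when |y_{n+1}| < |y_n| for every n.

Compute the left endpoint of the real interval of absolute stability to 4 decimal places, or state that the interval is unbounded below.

z* = -6.0000.

Test eqn y'=λy, z=hλ:
  y_{n+1} = y_n + z·[2/3·y_n + 1/3·y_{n+1}] ⇒ (1 − 1/3z)y_{n+1} = (1 + 2/3z)y_n
  so R(z) = (1 + 2/3z)/(1 − 1/3z).

Find x<0 with |R(x)|<1.
x=-0.63: |R|=0.4793
R=−1: 1+2/3x = −1+1/3x ⇒ -1/3x=2 ⇒ x=2/(-1/3)=-6.0000
Confirm numerically:
  x=-5.854: |R|=0.98351 <1
  x=-3.562: |R|=0.62847 <1
  x=-2.877: |R|=0.46861 <1
  x=-2.467: |R|=0.35376 <1
  x=-6.549: |R|=1.05749 >1
  x=-6.416: |R|=1.04418 >1
  x=-6.236: |R|=1.02555 >1
Stable set (-6.0000, 0).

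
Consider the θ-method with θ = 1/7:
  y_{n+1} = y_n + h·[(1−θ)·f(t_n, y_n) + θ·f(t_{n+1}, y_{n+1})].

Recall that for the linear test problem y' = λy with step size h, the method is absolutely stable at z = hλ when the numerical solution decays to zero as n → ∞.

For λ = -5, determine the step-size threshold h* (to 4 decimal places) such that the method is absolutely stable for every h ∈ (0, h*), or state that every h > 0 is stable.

Test eqn y'=λy, z=hλ:
  y_{n+1} = y_n + z·[6/7·y_n + 1/7·y_{n+1}] ⇒ (1 − 1/7z)y_{n+1} = (1 + 6/7z)y_n
  ⇒ R(z) = (1 + 6/7z)/(1 − 1/7z).

Need |R(x)|<1, x<0.
x=-1.25: |R|=0.0606
R=−1: 1+6/7x = −1+1/7x ⇒ -5/7x=2 ⇒ x=2/(-5/7)=-2.8000
Confirm numerically:
  x=-2.269: |R|=0.71356 <1
  x=-2.163: |R|=0.65241 <1
  x=-1.977: |R|=0.54161 <1
  x=-3.271: |R|=1.22929 >1
  x=-2.991: |R|=1.09559 >1
Stable set (-2.8000, 0).

(-2.8000,0); λ=-5 ⇒ h* = (14/5)/5 = 0.5600.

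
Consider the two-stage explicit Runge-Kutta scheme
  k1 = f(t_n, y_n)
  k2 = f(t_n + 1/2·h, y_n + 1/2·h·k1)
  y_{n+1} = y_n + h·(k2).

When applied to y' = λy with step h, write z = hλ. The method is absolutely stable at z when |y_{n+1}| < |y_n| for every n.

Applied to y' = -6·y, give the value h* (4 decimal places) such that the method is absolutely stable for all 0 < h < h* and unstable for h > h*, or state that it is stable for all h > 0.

(-2.0000,0); λ=-6 ⇒ h* = (2)/6 = 0.3333.

On y'=λy, z=hλ:
  k1=λy_n ⇒ h·k1=z·y_n;  k2=λ(1+1/2z)y_n ⇒ h·k2=z(1+1/2z)y_n
  y_{n+1}/y_n = 1 + z(1+1/2z) = 1 + z + 1/2z²
  R(z) = 1 + z + 1/2z².

Need |R(x)|<1, x<0.
x=-1.75: |R|=0.7812
R=1: x+1/2x²=0 ⇒ x=−2=-2.0000; min R=1−1/(4·1/2)=0.5000>−1
Confirm numerically:
  x=-1.833: |R|=0.84694 <1
  x=-1.064: |R|=0.50205 <1
  x=-0.860: |R|=0.50980 <1
  x=-2.384: |R|=1.45773 >1
  x=-2.211: |R|=1.23326 >1
  x=-2.113: |R|=1.11938 >1
So |R|<1 on (-2.0000, 0).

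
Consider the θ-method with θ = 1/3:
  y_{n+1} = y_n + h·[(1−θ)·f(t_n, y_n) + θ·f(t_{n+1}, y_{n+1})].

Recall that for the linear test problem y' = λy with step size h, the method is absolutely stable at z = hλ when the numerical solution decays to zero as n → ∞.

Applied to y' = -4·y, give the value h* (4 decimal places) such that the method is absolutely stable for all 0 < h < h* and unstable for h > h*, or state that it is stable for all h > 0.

With y'=λy (z=hλ):
  y_{n+1} = y_n + z·[2/3·y_n + 1/3·y_{n+1}] ⇒ (1 − 1/3z)y_{n+1} = (1 + 2/3z)y_n
  so R(z) = (1 + 2/3z)/(1 − 1/3z).

Find x<0 with |R(x)|<1.
x=-0.88: |R|=0.3196
R=−1: 1+2/3x = −1+1/3x ⇒ -1/3x=2 ⇒ x=2/(-1/3)=-6.0000
Confirm numerically:
  x=-5.653: |R|=0.95990 <1
  x=-4.423: |R|=0.78755 <1
  x=-3.549: |R|=0.62574 <1
  x=-3.209: |R|=0.55049 <1
  x=-6.474: |R|=1.05003 >1
  x=-6.440: |R|=1.04661 >1
  x=-6.371: |R|=1.03959 >1
Interval (-6.0000, 0).

(-6.0000,0); λ=-4 ⇒ h* = (6)/4 = 1.5000.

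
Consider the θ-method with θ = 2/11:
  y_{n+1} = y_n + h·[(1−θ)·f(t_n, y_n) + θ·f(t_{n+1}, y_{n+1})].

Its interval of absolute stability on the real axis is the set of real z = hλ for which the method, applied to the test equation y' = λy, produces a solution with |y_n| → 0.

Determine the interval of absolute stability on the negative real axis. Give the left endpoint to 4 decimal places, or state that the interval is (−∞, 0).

z∈(-3.1429,0).

Test eqn y'=λy, z=hλ:
  y_{n+1} = y_n + z·[9/11·y_n + 2/11·y_{n+1}] ⇒ (1 − 2/11z)y_{n+1} = (1 + 9/11z)y_n
  ⇒ R(z) = (1 + 9/11z)/(1 − 2/11z).

Need |R(x)|<1, x<0.
x=-0.34: |R|=0.6798
R=−1: 1+9/11x = −1+2/11x ⇒ -7/11x=2 ⇒ x=2/(-7/11)=-3.1429
Confirm numerically:
  x=-2.735: |R|=0.82665 <1
  x=-2.547: |R|=0.74084 <1
  x=-2.111: |R|=0.52549 <1
  x=-1.684: |R|=0.28925 <1
  x=-3.404: |R|=1.10265 >1
  x=-3.173: |R|=1.01216 >1
Stable set (-3.1429, 0).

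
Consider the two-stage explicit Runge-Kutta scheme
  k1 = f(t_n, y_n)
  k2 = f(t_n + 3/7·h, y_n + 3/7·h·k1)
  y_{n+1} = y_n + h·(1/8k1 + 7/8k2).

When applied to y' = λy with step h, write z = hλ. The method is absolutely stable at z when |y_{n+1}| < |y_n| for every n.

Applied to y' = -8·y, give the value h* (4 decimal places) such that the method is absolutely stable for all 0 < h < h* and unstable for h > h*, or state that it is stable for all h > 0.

With y'=λy (z=hλ):
  k1=λy_n ⇒ h·k1=z·y_n;  k2=λ(1+3/7z)y_n ⇒ h·k2=z(1+3/7z)y_n
  y_{n+1}/y_n = 1 + 1/8z + 7/8z(1+3/7z) = 1 + z + 3/8z²
  ⇒ R(z) = 1 + z + 3/8z².

Boundary: |R(x)|=1, x<0.
x=-1.58: |R|=0.3561
R=1: x+3/8x²=0 ⇒ x=−8/3=-2.6667; min R=1−1/(4·3/8)=0.3333>−1
Confirm numerically:
  x=-2.568: |R|=0.90498 <1
  x=-2.012: |R|=0.50605 <1
  x=-1.704: |R|=0.38486 <1
  x=-1.634: |R|=0.36723 <1
  x=-3.220: |R|=1.66815 >1
  x=-2.763: |R|=1.09981 >1
Interval (-2.6667, 0).

(-2.6667,0); λ=-8 ⇒ h* = (8/3)/8 = 0.3333.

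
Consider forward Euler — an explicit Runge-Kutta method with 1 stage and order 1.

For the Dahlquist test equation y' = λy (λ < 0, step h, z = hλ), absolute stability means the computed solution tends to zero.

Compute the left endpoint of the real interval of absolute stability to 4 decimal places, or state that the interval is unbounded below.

z* = -2.0000.

With y'=λy (z=hλ):
  order 1, 1-stage ⇒ R(z)=1+z
  (e.g. R(-0.56)=0.44000, |R|=0.44000)

Solve |R(x)|<1 on ℝ⁻.
x=-0.56: |R|=0.4400
|R(-2.29)|=1.2900 |R(-1.88)|=0.8800 |R(-0.87)|=0.1300
Bisect:
  x_lo=-2.5491 |R|=1.5491  x_hi=-0.3334 |R|=0.6666
  mid=-1.44125 |R|=0.44125 →hi
  mid=-1.99519 |R|=0.99519 →hi
  mid=-2.27216 |R|=1.27216 →lo
  mid=-2.13368 |R|=1.13368 →lo
  mid=-2.06443 |R|=1.06443 →lo
  mid=-2.02981 |R|=1.02981 →lo
  mid=-2.01250 |R|=1.01250 →lo
  ...
  [-2.00006,-1.99992] ⇒ x*=-2.0000
Interval (-2.0000, 0).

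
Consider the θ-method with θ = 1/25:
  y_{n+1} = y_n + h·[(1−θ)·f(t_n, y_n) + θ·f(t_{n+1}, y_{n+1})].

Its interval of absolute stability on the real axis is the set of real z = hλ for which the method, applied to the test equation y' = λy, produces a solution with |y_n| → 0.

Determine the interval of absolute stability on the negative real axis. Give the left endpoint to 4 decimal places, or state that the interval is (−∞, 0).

z∈(-2.1739,0).

Test eqn y'=λy, z=hλ:
  y_{n+1} = y_n + z·[24/25·y_n + 1/25·y_{n+1}] ⇒ (1 − 1/25z)y_{n+1} = (1 + 24/25z)y_n
  Hence R(z) = (1 + 24/25z)/(1 − 1/25z).

Find x<0 with |R(x)|<1.
x=-1.03: |R|=0.0108
R=−1: 1+24/25x = −1+1/25x ⇒ -23/25x=2 ⇒ x=2/(-23/25)=-2.1739
Confirm numerically:
  x=-2.044: |R|=0.88951 <1
  x=-1.936: |R|=0.79685 <1
  x=-1.118: |R|=0.07014 <1
  x=-1.093: |R|=0.04722 <1
  x=-2.398: |R|=1.18812 >1
  x=-2.287: |R|=1.09532 >1
Stable set (-2.1739, 0).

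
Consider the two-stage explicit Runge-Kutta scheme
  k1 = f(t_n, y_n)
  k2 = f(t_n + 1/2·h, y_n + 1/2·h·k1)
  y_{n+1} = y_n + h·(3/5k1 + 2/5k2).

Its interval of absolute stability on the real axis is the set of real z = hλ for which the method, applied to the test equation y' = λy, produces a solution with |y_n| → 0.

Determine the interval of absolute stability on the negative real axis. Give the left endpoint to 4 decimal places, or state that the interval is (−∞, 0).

With y'=λy (z=hλ):
  k1=λy_n ⇒ h·k1=z·y_n;  k2=λ(1+1/2z)y_n ⇒ h·k2=z(1+1/2z)y_n
  y_{n+1}/y_n = 1 + 3/5z + 2/5z(1+1/2z) = 1 + z + 1/5z²
  ⇒ R(z) = 1 + z + 1/5z².

Need |R(x)|<1, x<0.
x=-1.62: |R|=0.0951
R=1: x+1/5x²=0 ⇒ x=−5=-5.0000; min R=1−1/(4·1/5)=-0.2500>−1
Confirm numerically:
  x=-4.283: |R|=0.38582 <1
  x=-4.028: |R|=0.21696 <1
  x=-2.068: |R|=0.21268 <1
  x=-5.494: |R|=1.54281 >1
  x=-5.078: |R|=1.07922 >1
  x=-5.030: |R|=1.03018 >1
Stable set (-5.0000, 0).

z∈(-5.0000,0).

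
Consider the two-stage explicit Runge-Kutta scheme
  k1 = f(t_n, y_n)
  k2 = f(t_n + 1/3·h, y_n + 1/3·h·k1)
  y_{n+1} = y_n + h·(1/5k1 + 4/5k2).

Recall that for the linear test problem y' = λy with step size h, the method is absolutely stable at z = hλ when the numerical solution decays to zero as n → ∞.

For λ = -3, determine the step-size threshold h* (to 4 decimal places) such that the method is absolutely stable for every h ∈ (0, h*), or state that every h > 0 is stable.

Set f=λy, z=hλ:
  k1=λy_n ⇒ h·k1=z·y_n;  k2=λ(1+1/3z)y_n ⇒ h·k2=z(1+1/3z)y_n
  y_{n+1}/y_n = 1 + 1/5z + 4/5z(1+1/3z) = 1 + z + 4/15z²
  R(z) = 1 + z + 4/15z².

Find x<0 with |R(x)|<1.
x=-0.72: |R|=0.4182
R=1: x+4/15x²=0 ⇒ x=−15/4=-3.7500; min R=1−1/(4·4/15)=0.0625>−1
Confirm numerically:
  x=-2.774: |R|=0.27802 <1
  x=-2.621: |R|=0.21090 <1
  x=-2.544: |R|=0.18185 <1
  x=-3.981: |R|=1.24523 >1
  x=-3.831: |R|=1.08275 >1
Stable set (-3.7500, 0).

(-3.7500,0); λ=-3 ⇒ h* = (15/4)/3 = 1.2500.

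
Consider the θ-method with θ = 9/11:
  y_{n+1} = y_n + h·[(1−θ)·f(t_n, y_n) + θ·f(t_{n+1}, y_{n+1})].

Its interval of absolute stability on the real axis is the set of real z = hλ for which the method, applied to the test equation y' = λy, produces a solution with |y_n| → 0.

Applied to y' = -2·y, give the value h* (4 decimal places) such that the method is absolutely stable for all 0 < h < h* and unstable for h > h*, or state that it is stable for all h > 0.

unbounded; (−∞, 0). Any h>0 works for λ=-2.

With y'=λy (z=hλ):
  y_{n+1} = y_n + z·[2/11·y_n + 9/11·y_{n+1}] ⇒ (1 − 9/11z)y_{n+1} = (1 + 2/11z)y_n
  so R(z) = (1 + 2/11z)/(1 − 9/11z).

Need |R(x)|<1, x<0.
x=-1.39: |R|=0.3496
x=-2: |R|=0.2414
x=-10: |R|=0.0891
x=-100: |R|=0.2075
θ=9/11≥1/2 ⇒ |1+2/11x|<|1−9/11x| ∀x<0 ⇒ stable on all of ℝ⁻.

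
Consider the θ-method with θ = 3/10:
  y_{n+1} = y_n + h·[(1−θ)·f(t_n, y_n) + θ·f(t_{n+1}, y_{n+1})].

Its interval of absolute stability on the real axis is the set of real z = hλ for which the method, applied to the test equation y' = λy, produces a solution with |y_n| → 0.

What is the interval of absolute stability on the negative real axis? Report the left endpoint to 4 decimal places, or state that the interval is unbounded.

With y'=λy (z=hλ):
  y_{n+1} = y_n + z·[7/10·y_n + 3/10·y_{n+1}] ⇒ (1 − 3/10z)y_{n+1} = (1 + 7/10z)y_n
  R(z) = (1 + 7/10z)/(1 − 3/10z).

Boundary: |R(x)|=1, x<0.
x=-1.19: |R|=0.1231
R=−1: 1+7/10x = −1+3/10x ⇒ -2/5x=2 ⇒ x=2/(-2/5)=-5.0000
Confirm numerically:
  x=-4.386: |R|=0.89395 <1
  x=-4.089: |R|=0.83635 <1
  x=-3.335: |R|=0.66708 <1
  x=-5.540: |R|=1.08114 >1
  x=-5.539: |R|=1.08100 >1
  x=-5.506: |R|=1.07633 >1
Stable set (-5.0000, 0).

(-5.0000, 0).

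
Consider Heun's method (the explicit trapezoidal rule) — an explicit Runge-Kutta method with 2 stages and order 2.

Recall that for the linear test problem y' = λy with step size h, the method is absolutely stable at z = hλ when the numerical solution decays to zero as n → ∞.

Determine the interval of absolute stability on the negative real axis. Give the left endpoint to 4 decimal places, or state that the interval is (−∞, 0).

(-2.0000, 0).

Set f=λy, z=hλ:
  order 2, 2-stage ⇒ R(z)=1+z+z^2/2
  (e.g. R(-0.35)=0.71125, |R|=0.71125)

Solve |R(x)|<1 on ℝ⁻.
x=-0.35: |R|=0.7113
|R(-1.89)|=0.8960 |R(-1.23)|=0.5264 |R(-0.6)|=0.5800
Bisect:
  x_lo=-2.3145 |R|=1.3639  x_hi=-0.3538 |R|=0.7088
  mid=-1.33415 |R|=0.55583 →hi
  mid=-1.82432 |R|=0.83975 →hi
  mid=-2.06941 |R|=1.07182 →lo
  mid=-1.94687 |R|=0.94828 →hi
  mid=-2.00814 |R|=1.00817 →lo
  mid=-1.97750 |R|=0.97775 →hi
  mid=-1.99282 |R|=0.99284 →hi
  mid=-2.00048 |R|=1.00048 →lo
  mid=-1.99665 |R|=0.99665 →hi
  mid=-1.99856 |R|=0.99856 →hi
  ...
  [-2.00012,-2.00000] ⇒ x*=-2.0000
Stable set (-2.0000, 0).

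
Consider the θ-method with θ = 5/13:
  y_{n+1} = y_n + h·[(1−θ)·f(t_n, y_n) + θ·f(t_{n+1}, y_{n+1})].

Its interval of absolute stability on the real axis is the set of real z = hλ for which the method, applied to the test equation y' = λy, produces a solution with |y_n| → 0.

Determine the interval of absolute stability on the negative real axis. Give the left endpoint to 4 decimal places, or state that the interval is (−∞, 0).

With y'=λy (z=hλ):
  y_{n+1} = y_n + z·[8/13·y_n + 5/13·y_{n+1}] ⇒ (1 − 5/13z)y_{n+1} = (1 + 8/13z)y_n
  R(z) = (1 + 8/13z)/(1 − 5/13z).

Find x<0 with |R(x)|<1.
x=-1.02: |R|=0.2674
R=−1: 1+8/13x = −1+5/13x ⇒ -3/13x=2 ⇒ x=2/(-3/13)=-8.6667
Confirm numerically:
  x=-7.825: |R|=0.95156 <1
  x=-6.763: |R|=0.87801 <1
  x=-4.842: |R|=0.69164 <1
  x=-9.127: |R|=1.02355 >1
  x=-9.045: |R|=1.01949 >1
  x=-8.715: |R|=1.00256 >1
So |R|<1 on (-8.6667, 0).

z∈(-8.6667,0).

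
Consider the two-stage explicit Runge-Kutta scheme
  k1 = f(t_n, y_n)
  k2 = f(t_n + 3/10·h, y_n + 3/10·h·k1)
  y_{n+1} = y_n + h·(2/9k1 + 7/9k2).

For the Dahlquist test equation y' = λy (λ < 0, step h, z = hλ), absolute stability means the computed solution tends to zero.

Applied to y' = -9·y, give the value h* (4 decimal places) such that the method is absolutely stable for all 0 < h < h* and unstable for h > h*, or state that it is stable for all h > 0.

Test eqn y'=λy, z=hλ:
  k1=λy_n ⇒ h·k1=z·y_n;  k2=λ(1+3/10z)y_n ⇒ h·k2=z(1+3/10z)y_n
  y_{n+1}/y_n = 1 + 2/9z + 7/9z(1+3/10z) = 1 + z + 7/30z²
  R(z) = 1 + z + 7/30z².

Boundary: |R(x)|=1, x<0.
x=-1.32: |R|=0.0866
R=1: x+7/30x²=0 ⇒ x=−30/7=-4.2857; min R=1−1/(4·7/30)=-0.0714>−1
Confirm numerically:
  x=-3.011: |R|=0.10443 <1
  x=-2.486: |R|=0.04395 <1
  x=-2.301: |R|=0.06559 <1
  x=-4.728: |R|=1.48793 >1
  x=-4.727: |R|=1.48672 >1
  x=-4.623: |R|=1.36383 >1
Interval (-4.2857, 0).

(-4.2857,0); λ=-9 ⇒ h* = (30/7)/9 = 0.4762.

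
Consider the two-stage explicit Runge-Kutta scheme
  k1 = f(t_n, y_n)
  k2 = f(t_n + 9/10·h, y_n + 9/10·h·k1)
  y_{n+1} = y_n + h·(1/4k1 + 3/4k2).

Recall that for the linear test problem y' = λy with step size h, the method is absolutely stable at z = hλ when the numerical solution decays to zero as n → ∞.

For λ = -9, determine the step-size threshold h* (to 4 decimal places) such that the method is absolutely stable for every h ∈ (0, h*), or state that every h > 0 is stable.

Set f=λy, z=hλ:
  k1=λy_n ⇒ h·k1=z·y_n;  k2=λ(1+9/10z)y_n ⇒ h·k2=z(1+9/10z)y_n
  y_{n+1}/y_n = 1 + 1/4z + 3/4z(1+9/10z) = 1 + z + 27/40z²
  Hence R(z) = 1 + z + 27/40z².

Boundary: |R(x)|=1, x<0.
x=-1.35: |R|=0.8802
R=1: x+27/40x²=0 ⇒ x=−40/27=-1.4815; min R=1−1/(4·27/40)=0.6296>−1
Confirm numerically:
  x=-0.936: |R|=0.65536 <1
  x=-0.850: |R|=0.63769 <1
  x=-0.839: |R|=0.63615 <1
  x=-0.676: |R|=0.63246 <1
  x=-1.955: |R|=1.62487 >1
  x=-1.898: |R|=1.53362 >1
  x=-1.613: |R|=1.14319 >1
Interval (-1.4815, 0).

(-1.4815,0); λ=-9 ⇒ h* = (40/27)/9 = 0.1646.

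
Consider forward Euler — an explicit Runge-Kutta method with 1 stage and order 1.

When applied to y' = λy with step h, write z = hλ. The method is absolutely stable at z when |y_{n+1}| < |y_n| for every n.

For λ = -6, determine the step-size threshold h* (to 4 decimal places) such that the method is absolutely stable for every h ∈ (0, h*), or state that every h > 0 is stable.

(-2.0000,0); λ=-6 ⇒ h* = 0.3333.

Test eqn y'=λy, z=hλ:
  order 1, 1-stage ⇒ R(z)=1+z
  (e.g. R(-1.33)=-0.33000, |R|=0.33000)

Need |R(x)|<1, x<0.
x=-1.33: |R|=0.3300
|R(-1.76)|=0.7600 |R(-1.72)|=0.7200 |R(-1.27)|=0.2700
Bisect:
  x_lo=-2.5487 |R|=1.5487  x_hi=-0.2567 |R|=0.7433
  mid=-1.40272 |R|=0.40272 →hi
  mid=-1.97572 |R|=0.97572 →hi
  mid=-2.26223 |R|=1.26223 →lo
  mid=-2.11897 |R|=1.11897 →lo
  mid=-2.04735 |R|=1.04735 →lo
  mid=-2.01154 |R|=1.01154 →lo
  mid=-1.99363 |R|=0.99363 →hi
  mid=-2.00258 |R|=1.00258 →lo
  mid=-1.99811 |R|=0.99811 →hi
  mid=-2.00035 |R|=1.00035 →lo
  ...
  [-2.00007,-1.99993] ⇒ x*=-2.0000
Stable set (-2.0000, 0).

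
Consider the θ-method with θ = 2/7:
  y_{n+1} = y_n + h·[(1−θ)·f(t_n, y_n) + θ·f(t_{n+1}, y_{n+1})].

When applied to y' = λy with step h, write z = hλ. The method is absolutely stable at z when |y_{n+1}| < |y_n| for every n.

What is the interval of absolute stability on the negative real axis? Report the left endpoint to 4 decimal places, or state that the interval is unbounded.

Set f=λy, z=hλ:
  y_{n+1} = y_n + z·[5/7·y_n + 2/7·y_{n+1}] ⇒ (1 − 2/7z)y_{n+1} = (1 + 5/7z)y_n
  so R(z) = (1 + 5/7z)/(1 − 2/7z).

Boundary: |R(x)|=1, x<0.
x=-0.54: |R|=0.5322
R=−1: 1+5/7x = −1+2/7x ⇒ -3/7x=2 ⇒ x=2/(-3/7)=-4.6667
Confirm numerically:
  x=-3.694: |R|=0.79719 <1
  x=-3.491: |R|=0.74775 <1
  x=-2.664: |R|=0.51265 <1
  x=-5.009: |R|=1.06035 >1
  x=-4.869: |R|=1.03626 >1
  x=-4.738: |R|=1.01299 >1
So |R|<1 on (-4.6667, 0).

(-4.6667, 0).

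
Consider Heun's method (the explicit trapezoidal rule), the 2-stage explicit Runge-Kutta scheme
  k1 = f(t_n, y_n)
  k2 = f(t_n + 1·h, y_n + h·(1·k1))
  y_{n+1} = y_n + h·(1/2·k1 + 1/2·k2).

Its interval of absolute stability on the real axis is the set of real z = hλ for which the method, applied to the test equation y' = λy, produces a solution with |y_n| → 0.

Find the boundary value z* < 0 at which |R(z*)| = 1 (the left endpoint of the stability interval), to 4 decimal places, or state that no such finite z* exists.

With y'=λy (z=hλ):
  order 2, 2-stage ⇒ R(z)=1+z+z^2/2
  (e.g. R(-1.54)=0.64580, |R|=0.64580)

Need |R(x)|<1, x<0.
x=-1.54: |R|=0.6458
|R(-2.16)|=1.1728 |R(-1.91)|=0.9140 |R(-1.59)|=0.6741
Bisect:
  x_lo=-2.4034 |R|=1.4848  x_hi=-0.3713 |R|=0.6976
  mid=-1.38735 |R|=0.57502 →hi
  mid=-1.89539 |R|=0.90086 →hi
  mid=-2.14940 |R|=1.16056 →lo
  mid=-2.02239 |R|=1.02264 →lo
  mid=-1.95889 |R|=0.95973 →hi
  mid=-1.99064 |R|=0.99069 →hi
  mid=-2.00652 |R|=1.00654 →lo
  mid=-1.99858 |R|=0.99858 →hi
  mid=-2.00255 |R|=1.00255 →lo
  mid=-2.00056 |R|=1.00056 →lo
  ...
  [-2.00007,-1.99994] ⇒ x*=-2.0000
Stable set (-2.0000, 0).

left endpoint -2.0000.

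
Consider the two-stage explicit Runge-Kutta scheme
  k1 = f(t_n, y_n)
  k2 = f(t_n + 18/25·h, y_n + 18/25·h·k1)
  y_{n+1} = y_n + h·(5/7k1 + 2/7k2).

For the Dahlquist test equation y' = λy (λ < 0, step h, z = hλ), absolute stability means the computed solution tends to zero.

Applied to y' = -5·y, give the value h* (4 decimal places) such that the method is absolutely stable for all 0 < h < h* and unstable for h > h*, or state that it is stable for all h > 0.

On y'=λy, z=hλ:
  k1=λy_n ⇒ h·k1=z·y_n;  k2=λ(1+18/25z)y_n ⇒ h·k2=z(1+18/25z)y_n
  y_{n+1}/y_n = 1 + 5/7z + 2/7z(1+18/25z) = 1 + z + 36/175z²
  Hence R(z) = 1 + z + 36/175z².

Boundary: |R(x)|=1, x<0.
x=-1.42: |R|=0.0052
R=1: x+36/175x²=0 ⇒ x=−175/36=-4.8611; min R=1−1/(4·36/175)=-0.2153>−1
Confirm numerically:
  x=-4.719: |R|=0.86204 <1
  x=-2.729: |R|=0.19695 <1
  x=-2.021: |R|=0.18077 <1
  x=-1.975: |R|=0.17259 <1
  x=-5.165: |R|=1.32289 >1
  x=-5.044: |R|=1.18977 >1
  x=-4.927: |R|=1.06678 >1
Stable set (-4.8611, 0).

(-4.8611,0); λ=-5 ⇒ h* = (175/36)/5 = 0.9722.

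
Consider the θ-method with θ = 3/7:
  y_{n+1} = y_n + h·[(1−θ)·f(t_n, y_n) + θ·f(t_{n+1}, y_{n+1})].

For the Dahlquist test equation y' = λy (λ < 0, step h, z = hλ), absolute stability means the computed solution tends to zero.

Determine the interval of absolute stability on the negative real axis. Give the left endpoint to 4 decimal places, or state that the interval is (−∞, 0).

Test eqn y'=λy, z=hλ:
  y_{n+1} = y_n + z·[4/7·y_n + 3/7·y_{n+1}] ⇒ (1 − 3/7z)y_{n+1} = (1 + 4/7z)y_n
  Hence R(z) = (1 + 4/7z)/(1 − 3/7z).

Solve |R(x)|<1 on ℝ⁻.
x=-0.43: |R|=0.6369
R=−1: 1+4/7x = −1+3/7x ⇒ -1/7x=2 ⇒ x=2/(-1/7)=-14.0000
Confirm numerically:
  x=-11.854: |R|=0.94958 <1
  x=-10.002: |R|=0.89196 <1
  x=-8.703: |R|=0.84001 <1
  x=-14.361: |R|=1.00721 >1
  x=-14.341: |R|=1.00682 >1
So |R|<1 on (-14.0000, 0).

(-14.0000, 0).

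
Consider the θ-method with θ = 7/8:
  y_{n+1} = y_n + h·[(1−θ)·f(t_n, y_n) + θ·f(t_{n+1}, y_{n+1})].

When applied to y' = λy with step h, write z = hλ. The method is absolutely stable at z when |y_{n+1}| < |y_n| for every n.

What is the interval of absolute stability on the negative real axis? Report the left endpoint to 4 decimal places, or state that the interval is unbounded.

Set f=λy, z=hλ:
  y_{n+1} = y_n + z·[1/8·y_n + 7/8·y_{n+1}] ⇒ (1 − 7/8z)y_{n+1} = (1 + 1/8z)y_n
  so R(z) = (1 + 1/8z)/(1 − 7/8z).

Need |R(x)|<1, x<0.
x=-1.44: |R|=0.3628
x=-2: |R|=0.2727
x=-10: |R|=0.0256
x=-100: |R|=0.1299
θ=7/8≥1/2 ⇒ |1+1/8x|<|1−7/8x| ∀x<0 ⇒ stable on all of ℝ⁻.

interval (−∞, 0).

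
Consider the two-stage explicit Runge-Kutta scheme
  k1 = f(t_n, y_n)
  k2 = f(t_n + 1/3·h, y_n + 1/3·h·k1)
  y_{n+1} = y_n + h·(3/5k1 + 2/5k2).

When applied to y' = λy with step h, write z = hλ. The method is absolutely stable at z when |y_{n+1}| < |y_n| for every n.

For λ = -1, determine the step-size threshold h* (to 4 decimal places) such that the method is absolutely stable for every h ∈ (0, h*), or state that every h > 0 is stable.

(-7.5000,0); λ=-1 ⇒ h* = (15/2)/1 = 7.5000.

Set f=λy, z=hλ:
  k1=λy_n ⇒ h·k1=z·y_n;  k2=λ(1+1/3z)y_n ⇒ h·k2=z(1+1/3z)y_n
  y_{n+1}/y_n = 1 + 3/5z + 2/5z(1+1/3z) = 1 + z + 2/15z²
  so R(z) = 1 + z + 2/15z².

Solve |R(x)|<1 on ℝ⁻.
x=-0.6: |R|=0.4480
R=1: x+2/15x²=0 ⇒ x=−15/2=-7.5000; min R=1−1/(4·2/15)=-0.8750>−1
Confirm numerically:
  x=-6.347: |R|=0.02425 <1
  x=-4.539: |R|=0.79200 <1
  x=-3.965: |R|=0.86884 <1
  x=-8.065: |R|=1.60756 >1
  x=-7.945: |R|=1.47140 >1
  x=-7.807: |R|=1.31957 >1
Stable set (-7.5000, 0).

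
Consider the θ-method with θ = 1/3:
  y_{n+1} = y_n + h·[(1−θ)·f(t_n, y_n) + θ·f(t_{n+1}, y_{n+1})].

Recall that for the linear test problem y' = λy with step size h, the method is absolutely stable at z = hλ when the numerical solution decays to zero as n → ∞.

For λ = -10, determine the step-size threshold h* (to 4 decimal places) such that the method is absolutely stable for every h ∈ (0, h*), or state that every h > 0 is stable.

(-6.0000,0); λ=-10 ⇒ h* = (6)/10 = 0.6000.

On y'=λy, z=hλ:
  y_{n+1} = y_n + z·[2/3·y_n + 1/3·y_{n+1}] ⇒ (1 − 1/3z)y_{n+1} = (1 + 2/3z)y_n
  R(z) = (1 + 2/3z)/(1 − 1/3z).

Find x<0 with |R(x)|<1.
x=-1.74: |R|=0.1013
R=−1: 1+2/3x = −1+1/3x ⇒ -1/3x=2 ⇒ x=2/(-1/3)=-6.0000
Confirm numerically:
  x=-5.672: |R|=0.96218 <1
  x=-5.405: |R|=0.92921 <1
  x=-5.172: |R|=0.89868 <1
  x=-5.145: |R|=0.89503 <1
  x=-6.386: |R|=1.04113 >1
  x=-6.069: |R|=1.00761 >1
Stable set (-6.0000, 0).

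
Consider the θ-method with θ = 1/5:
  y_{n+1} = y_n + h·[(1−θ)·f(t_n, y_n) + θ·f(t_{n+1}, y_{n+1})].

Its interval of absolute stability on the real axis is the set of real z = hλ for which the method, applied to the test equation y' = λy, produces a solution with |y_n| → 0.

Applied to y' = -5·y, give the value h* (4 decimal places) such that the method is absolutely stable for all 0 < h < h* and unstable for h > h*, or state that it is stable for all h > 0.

(-3.3333,0); λ=-5 ⇒ h* = (10/3)/5 = 0.6667.

On y'=λy, z=hλ:
  y_{n+1} = y_n + z·[4/5·y_n + 1/5·y_{n+1}] ⇒ (1 − 1/5z)y_{n+1} = (1 + 4/5z)y_n
  R(z) = (1 + 4/5z)/(1 − 1/5z).

Find x<0 with |R(x)|<1.
x=-1.39: |R|=0.0876
R=−1: 1+4/5x = −1+1/5x ⇒ -3/5x=2 ⇒ x=2/(-3/5)=-3.3333
Confirm numerically:
  x=-3.082: |R|=0.90671 <1
  x=-2.729: |R|=0.76543 <1
  x=-1.956: |R|=0.40598 <1
  x=-3.671: |R|=1.11683 >1
  x=-3.408: |R|=1.02664 >1
  x=-3.357: |R|=1.00850 >1
Interval (-3.3333, 0).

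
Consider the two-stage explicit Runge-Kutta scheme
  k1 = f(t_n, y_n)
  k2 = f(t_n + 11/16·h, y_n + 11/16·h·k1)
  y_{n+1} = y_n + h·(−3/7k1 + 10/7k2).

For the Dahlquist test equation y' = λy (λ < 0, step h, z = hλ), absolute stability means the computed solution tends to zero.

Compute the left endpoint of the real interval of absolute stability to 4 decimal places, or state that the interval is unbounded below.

Set f=λy, z=hλ:
  k1=λy_n ⇒ h·k1=z·y_n;  k2=λ(1+11/16z)y_n ⇒ h·k2=z(1+11/16z)y_n
  y_{n+1}/y_n = 1 − 3/7z + 10/7z(1+11/16z) = 1 + z + 55/56z²
  so R(z) = 1 + z + 55/56z².

Need |R(x)|<1, x<0.
x=-0.38: |R|=0.7618
R=1: x+55/56x²=0 ⇒ x=−56/55=-1.0182; min R=1−1/(4·55/56)=0.7455>−1
Confirm numerically:
  x=-0.798: |R|=0.82743 <1
  x=-0.743: |R|=0.79919 <1
  x=-0.725: |R|=0.79124 <1
  x=-0.454: |R|=0.74844 <1
  x=-1.546: |R|=1.80144 >1
  x=-1.323: |R|=1.39607 >1
So |R|<1 on (-1.0182, 0).

left endpoint -1.0182.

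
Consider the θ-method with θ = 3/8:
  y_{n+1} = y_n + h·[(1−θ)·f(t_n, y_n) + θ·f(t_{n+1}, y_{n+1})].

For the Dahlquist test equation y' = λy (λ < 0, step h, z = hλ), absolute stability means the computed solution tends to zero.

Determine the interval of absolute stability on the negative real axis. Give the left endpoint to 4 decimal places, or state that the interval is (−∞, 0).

With y'=λy (z=hλ):
  y_{n+1} = y_n + z·[5/8·y_n + 3/8·y_{n+1}] ⇒ (1 − 3/8z)y_{n+1} = (1 + 5/8z)y_n
  so R(z) = (1 + 5/8z)/(1 − 3/8z).

Need |R(x)|<1, x<0.
x=-0.54: |R|=0.5509
R=−1: 1+5/8x = −1+3/8x ⇒ -1/4x=2 ⇒ x=2/(-1/4)=-8.0000
Confirm numerically:
  x=-6.113: |R|=0.85671 <1
  x=-5.969: |R|=0.84321 <1
  x=-4.602: |R|=0.68834 <1
  x=-4.529: |R|=0.67842 <1
  x=-8.509: |R|=1.03036 >1
  x=-8.071: |R|=1.00441 >1
So |R|<1 on (-8.0000, 0).

(-8.0000, 0).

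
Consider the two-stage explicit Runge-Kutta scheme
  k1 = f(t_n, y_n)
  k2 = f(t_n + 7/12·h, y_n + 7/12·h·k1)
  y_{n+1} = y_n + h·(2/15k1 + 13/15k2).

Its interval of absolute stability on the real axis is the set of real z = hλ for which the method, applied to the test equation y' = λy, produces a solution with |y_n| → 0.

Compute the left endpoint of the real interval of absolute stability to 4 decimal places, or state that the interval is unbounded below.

On y'=λy, z=hλ:
  k1=λy_n ⇒ h·k1=z·y_n;  k2=λ(1+7/12z)y_n ⇒ h·k2=z(1+7/12z)y_n
  y_{n+1}/y_n = 1 + 2/15z + 13/15z(1+7/12z) = 1 + z + 91/180z²
  Hence R(z) = 1 + z + 91/180z².

Boundary: |R(x)|=1, x<0.
x=-1.5: |R|=0.6375
R=1: x+91/180x²=0 ⇒ x=−180/91=-1.9780; min R=1−1/(4·91/180)=0.5055>−1
Confirm numerically:
  x=-1.824: |R|=0.85797 <1
  x=-1.742: |R|=0.79214 <1
  x=-0.829: |R|=0.51844 <1
  x=-2.279: |R|=1.34678 >1
  x=-2.242: |R|=1.29921 >1
Stable set (-1.9780, 0).

left endpoint -1.9780.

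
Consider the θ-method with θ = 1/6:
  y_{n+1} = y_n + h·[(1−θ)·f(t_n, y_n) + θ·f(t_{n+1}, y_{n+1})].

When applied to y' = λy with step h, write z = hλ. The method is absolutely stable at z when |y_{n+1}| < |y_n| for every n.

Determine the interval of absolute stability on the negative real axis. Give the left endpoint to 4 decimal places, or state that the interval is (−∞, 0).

(-3.0000, 0).

With y'=λy (z=hλ):
  y_{n+1} = y_n + z·[5/6·y_n + 1/6·y_{n+1}] ⇒ (1 − 1/6z)y_{n+1} = (1 + 5/6z)y_n
  ⇒ R(z) = (1 + 5/6z)/(1 − 1/6z).

Need |R(x)|<1, x<0.
x=-1.39: |R|=0.1286
R=−1: 1+5/6x = −1+1/6x ⇒ -2/3x=2 ⇒ x=2/(-2/3)=-3.0000
Confirm numerically:
  x=-2.890: |R|=0.95051 <1
  x=-2.822: |R|=0.91929 <1
  x=-1.502: |R|=0.20128 <1
  x=-3.431: |R|=1.18280 >1
  x=-3.415: |R|=1.17631 >1
So |R|<1 on (-3.0000, 0).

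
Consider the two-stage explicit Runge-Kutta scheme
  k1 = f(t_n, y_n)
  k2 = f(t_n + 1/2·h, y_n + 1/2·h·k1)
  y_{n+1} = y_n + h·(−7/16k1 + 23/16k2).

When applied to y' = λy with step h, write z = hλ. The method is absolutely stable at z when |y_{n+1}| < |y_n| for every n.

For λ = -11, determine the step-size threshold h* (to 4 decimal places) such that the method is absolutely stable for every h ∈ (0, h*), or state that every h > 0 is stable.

(-1.3913,0); λ=-11 ⇒ h* = (32/23)/11 = 0.1265.

On y'=λy, z=hλ:
  k1=λy_n ⇒ h·k1=z·y_n;  k2=λ(1+1/2z)y_n ⇒ h·k2=z(1+1/2z)y_n
  y_{n+1}/y_n = 1 − 7/16z + 23/16z(1+1/2z) = 1 + z + 23/32z²
  R(z) = 1 + z + 23/32z².

Need |R(x)|<1, x<0.
x=-1.31: |R|=0.9234
R=1: x+23/32x²=0 ⇒ x=−32/23=-1.3913; min R=1−1/(4·23/32)=0.6522>−1
Confirm numerically:
  x=-1.317: |R|=0.92966 <1
  x=-0.875: |R|=0.67529 <1
  x=-0.725: |R|=0.65279 <1
  x=-1.961: |R|=1.80297 >1
  x=-1.614: |R|=1.25834 >1
So |R|<1 on (-1.3913, 0).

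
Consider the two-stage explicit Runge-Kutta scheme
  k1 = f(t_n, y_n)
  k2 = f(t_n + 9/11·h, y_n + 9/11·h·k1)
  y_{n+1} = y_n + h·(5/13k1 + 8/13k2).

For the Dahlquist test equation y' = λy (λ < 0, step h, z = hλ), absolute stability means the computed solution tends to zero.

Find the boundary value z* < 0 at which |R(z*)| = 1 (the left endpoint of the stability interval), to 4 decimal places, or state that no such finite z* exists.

With y'=λy (z=hλ):
  k1=λy_n ⇒ h·k1=z·y_n;  k2=λ(1+9/11z)y_n ⇒ h·k2=z(1+9/11z)y_n
  y_{n+1}/y_n = 1 + 5/13z + 8/13z(1+9/11z) = 1 + z + 72/143z²
  ⇒ R(z) = 1 + z + 72/143z².

Find x<0 with |R(x)|<1.
x=-0.63: |R|=0.5698
R=1: x+72/143x²=0 ⇒ x=−143/72=-1.9861; min R=1−1/(4·72/143)=0.5035>−1
Confirm numerically:
  x=-1.940: |R|=0.95496 <1
  x=-1.133: |R|=0.51333 <1
  x=-0.993: |R|=0.50347 <1
  x=-0.991: |R|=0.50347 <1
  x=-2.542: |R|=1.71148 >1
  x=-2.485: |R|=1.62420 >1
  x=-2.193: |R|=1.22844 >1
Interval (-1.9861, 0).

left endpoint -1.9861.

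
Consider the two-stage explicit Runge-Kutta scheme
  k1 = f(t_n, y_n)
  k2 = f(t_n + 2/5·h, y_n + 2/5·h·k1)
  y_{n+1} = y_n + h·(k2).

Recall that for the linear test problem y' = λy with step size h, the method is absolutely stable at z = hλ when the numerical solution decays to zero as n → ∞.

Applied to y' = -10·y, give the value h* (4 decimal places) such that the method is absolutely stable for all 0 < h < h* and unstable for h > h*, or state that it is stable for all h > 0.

With y'=λy (z=hλ):
  k1=λy_n ⇒ h·k1=z·y_n;  k2=λ(1+2/5z)y_n ⇒ h·k2=z(1+2/5z)y_n
  y_{n+1}/y_n = 1 + z(1+2/5z) = 1 + z + 2/5z²
  R(z) = 1 + z + 2/5z².

Boundary: |R(x)|=1, x<0.
x=-0.46: |R|=0.6246
R=1: x+2/5x²=0 ⇒ x=−5/2=-2.5000; min R=1−1/(4·2/5)=0.3750>−1
Confirm numerically:
  x=-2.152: |R|=0.70044 <1
  x=-1.876: |R|=0.53175 <1
  x=-1.184: |R|=0.37674 <1
  x=-3.061: |R|=1.68689 >1
  x=-3.027: |R|=1.63809 >1
  x=-2.599: |R|=1.10292 >1
Interval (-2.5000, 0).

(-2.5000,0); λ=-10 ⇒ h* = (5/2)/10 = 0.2500.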